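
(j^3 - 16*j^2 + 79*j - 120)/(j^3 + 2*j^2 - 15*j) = (j^2 - 13*j + 40)/(j*(j + 5))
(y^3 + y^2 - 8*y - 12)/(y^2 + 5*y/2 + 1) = 2*(y^2 - y - 6)/(2*y + 1)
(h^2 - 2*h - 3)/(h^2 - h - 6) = (h + 1)/(h + 2)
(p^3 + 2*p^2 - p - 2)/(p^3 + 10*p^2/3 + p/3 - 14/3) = 3*(p + 1)/(3*p + 7)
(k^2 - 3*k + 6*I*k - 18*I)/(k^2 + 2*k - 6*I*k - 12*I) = (k^2 + k*(-3 + 6*I) - 18*I)/(k^2 + k*(2 - 6*I) - 12*I)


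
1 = 1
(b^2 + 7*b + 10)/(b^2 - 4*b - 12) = (b + 5)/(b - 6)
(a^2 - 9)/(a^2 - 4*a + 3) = (a + 3)/(a - 1)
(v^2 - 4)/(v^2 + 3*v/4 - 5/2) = 4*(v - 2)/(4*v - 5)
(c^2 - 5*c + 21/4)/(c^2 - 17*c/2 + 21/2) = (c - 7/2)/(c - 7)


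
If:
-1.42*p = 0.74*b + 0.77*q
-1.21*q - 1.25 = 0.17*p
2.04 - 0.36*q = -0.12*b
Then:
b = -26.70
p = 15.67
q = -3.23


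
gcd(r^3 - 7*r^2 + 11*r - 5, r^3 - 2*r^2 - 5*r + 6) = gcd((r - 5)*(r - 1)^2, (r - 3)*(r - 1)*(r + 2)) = r - 1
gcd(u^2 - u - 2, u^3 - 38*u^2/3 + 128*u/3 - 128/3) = u - 2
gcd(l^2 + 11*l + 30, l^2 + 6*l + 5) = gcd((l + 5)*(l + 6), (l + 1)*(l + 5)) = l + 5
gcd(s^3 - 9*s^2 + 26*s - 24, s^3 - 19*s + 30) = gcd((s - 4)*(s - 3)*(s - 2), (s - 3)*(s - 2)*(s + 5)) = s^2 - 5*s + 6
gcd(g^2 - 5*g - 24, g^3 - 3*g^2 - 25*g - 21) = g + 3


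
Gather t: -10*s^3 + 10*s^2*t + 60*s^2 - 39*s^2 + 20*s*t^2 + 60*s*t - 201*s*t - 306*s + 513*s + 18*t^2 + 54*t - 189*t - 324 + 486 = -10*s^3 + 21*s^2 + 207*s + t^2*(20*s + 18) + t*(10*s^2 - 141*s - 135) + 162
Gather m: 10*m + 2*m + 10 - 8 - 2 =12*m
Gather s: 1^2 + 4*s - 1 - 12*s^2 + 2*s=-12*s^2 + 6*s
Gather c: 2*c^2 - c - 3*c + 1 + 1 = 2*c^2 - 4*c + 2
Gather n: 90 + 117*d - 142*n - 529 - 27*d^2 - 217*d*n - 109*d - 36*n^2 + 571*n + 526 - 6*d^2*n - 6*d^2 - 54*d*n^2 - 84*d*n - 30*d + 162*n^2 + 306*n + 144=-33*d^2 - 22*d + n^2*(126 - 54*d) + n*(-6*d^2 - 301*d + 735) + 231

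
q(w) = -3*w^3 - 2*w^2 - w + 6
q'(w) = -9*w^2 - 4*w - 1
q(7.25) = -1249.61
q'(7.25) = -503.06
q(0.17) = 5.76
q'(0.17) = -1.94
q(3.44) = -143.23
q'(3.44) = -121.26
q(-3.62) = 125.72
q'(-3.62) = -104.46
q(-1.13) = 8.90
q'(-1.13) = -7.97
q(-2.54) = 44.80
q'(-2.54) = -48.90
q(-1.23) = 9.79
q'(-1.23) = -9.70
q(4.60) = -332.93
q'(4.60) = -209.84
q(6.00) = -720.00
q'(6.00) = -349.00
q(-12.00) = 4914.00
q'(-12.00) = -1249.00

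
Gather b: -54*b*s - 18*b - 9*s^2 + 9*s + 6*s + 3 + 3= b*(-54*s - 18) - 9*s^2 + 15*s + 6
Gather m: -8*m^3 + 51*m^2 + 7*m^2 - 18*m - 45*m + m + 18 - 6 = -8*m^3 + 58*m^2 - 62*m + 12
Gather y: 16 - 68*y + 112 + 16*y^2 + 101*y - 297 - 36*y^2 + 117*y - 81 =-20*y^2 + 150*y - 250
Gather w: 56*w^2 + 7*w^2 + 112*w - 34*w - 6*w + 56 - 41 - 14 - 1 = 63*w^2 + 72*w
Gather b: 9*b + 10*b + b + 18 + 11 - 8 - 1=20*b + 20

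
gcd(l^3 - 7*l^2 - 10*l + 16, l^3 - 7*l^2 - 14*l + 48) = l - 8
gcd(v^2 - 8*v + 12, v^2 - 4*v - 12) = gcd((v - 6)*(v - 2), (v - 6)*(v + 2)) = v - 6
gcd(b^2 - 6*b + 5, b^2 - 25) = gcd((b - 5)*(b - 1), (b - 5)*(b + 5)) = b - 5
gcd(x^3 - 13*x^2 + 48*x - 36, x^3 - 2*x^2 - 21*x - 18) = x - 6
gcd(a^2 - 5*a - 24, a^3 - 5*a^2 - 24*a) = a^2 - 5*a - 24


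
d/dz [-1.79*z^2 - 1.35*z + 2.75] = -3.58*z - 1.35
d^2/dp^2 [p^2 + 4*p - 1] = 2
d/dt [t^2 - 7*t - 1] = 2*t - 7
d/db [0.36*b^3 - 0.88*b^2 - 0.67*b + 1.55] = 1.08*b^2 - 1.76*b - 0.67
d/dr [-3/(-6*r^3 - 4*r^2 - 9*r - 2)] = 3*(-18*r^2 - 8*r - 9)/(6*r^3 + 4*r^2 + 9*r + 2)^2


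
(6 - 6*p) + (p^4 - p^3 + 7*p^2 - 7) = p^4 - p^3 + 7*p^2 - 6*p - 1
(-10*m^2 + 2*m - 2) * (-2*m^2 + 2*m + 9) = 20*m^4 - 24*m^3 - 82*m^2 + 14*m - 18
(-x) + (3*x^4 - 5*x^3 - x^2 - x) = 3*x^4 - 5*x^3 - x^2 - 2*x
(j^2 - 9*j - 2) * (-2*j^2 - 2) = -2*j^4 + 18*j^3 + 2*j^2 + 18*j + 4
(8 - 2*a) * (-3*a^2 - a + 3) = 6*a^3 - 22*a^2 - 14*a + 24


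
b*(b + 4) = b^2 + 4*b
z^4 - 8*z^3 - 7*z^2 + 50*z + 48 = (z - 8)*(z - 3)*(z + 1)*(z + 2)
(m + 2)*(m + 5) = m^2 + 7*m + 10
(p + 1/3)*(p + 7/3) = p^2 + 8*p/3 + 7/9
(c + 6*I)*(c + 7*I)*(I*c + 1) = I*c^3 - 12*c^2 - 29*I*c - 42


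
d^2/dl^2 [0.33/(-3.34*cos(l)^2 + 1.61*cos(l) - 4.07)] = (14.725392*(1 - cos(l)^2)^2 - 5.323626*cos(l)^3 - 9.725727*cos(l)^2 + 12.809643*cos(l) - 7.46427)/(3.34*cos(l)^2 - 1.61*cos(l) + 4.07)^3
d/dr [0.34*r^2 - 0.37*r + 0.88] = 0.68*r - 0.37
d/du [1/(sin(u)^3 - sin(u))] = (-2/cos(u)^2 + sin(u)^(-2))/cos(u)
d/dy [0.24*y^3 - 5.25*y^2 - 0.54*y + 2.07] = 0.72*y^2 - 10.5*y - 0.54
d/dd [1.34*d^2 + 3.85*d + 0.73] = 2.68*d + 3.85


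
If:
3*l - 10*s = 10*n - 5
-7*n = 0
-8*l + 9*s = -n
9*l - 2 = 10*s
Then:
No Solution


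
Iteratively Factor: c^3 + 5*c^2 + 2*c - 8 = (c + 4)*(c^2 + c - 2) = (c - 1)*(c + 4)*(c + 2)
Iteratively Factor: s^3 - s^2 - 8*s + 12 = (s - 2)*(s^2 + s - 6) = (s - 2)*(s + 3)*(s - 2)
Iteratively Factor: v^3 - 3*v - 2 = (v + 1)*(v^2 - v - 2) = (v + 1)^2*(v - 2)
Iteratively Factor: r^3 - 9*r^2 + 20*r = (r - 4)*(r^2 - 5*r) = (r - 5)*(r - 4)*(r)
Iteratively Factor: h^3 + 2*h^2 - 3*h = (h)*(h^2 + 2*h - 3) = h*(h - 1)*(h + 3)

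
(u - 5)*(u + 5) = u^2 - 25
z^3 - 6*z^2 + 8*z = z*(z - 4)*(z - 2)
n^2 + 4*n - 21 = (n - 3)*(n + 7)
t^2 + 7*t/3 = t*(t + 7/3)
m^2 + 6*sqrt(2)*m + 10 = (m + sqrt(2))*(m + 5*sqrt(2))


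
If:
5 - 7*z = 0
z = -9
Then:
No Solution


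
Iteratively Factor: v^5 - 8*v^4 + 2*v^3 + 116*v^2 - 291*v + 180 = (v + 4)*(v^4 - 12*v^3 + 50*v^2 - 84*v + 45) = (v - 3)*(v + 4)*(v^3 - 9*v^2 + 23*v - 15) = (v - 5)*(v - 3)*(v + 4)*(v^2 - 4*v + 3) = (v - 5)*(v - 3)*(v - 1)*(v + 4)*(v - 3)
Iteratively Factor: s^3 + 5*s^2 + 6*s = (s + 3)*(s^2 + 2*s) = (s + 2)*(s + 3)*(s)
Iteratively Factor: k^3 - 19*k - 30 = (k + 2)*(k^2 - 2*k - 15) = (k + 2)*(k + 3)*(k - 5)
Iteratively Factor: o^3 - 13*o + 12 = (o - 3)*(o^2 + 3*o - 4) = (o - 3)*(o + 4)*(o - 1)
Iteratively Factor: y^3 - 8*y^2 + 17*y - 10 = (y - 1)*(y^2 - 7*y + 10) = (y - 5)*(y - 1)*(y - 2)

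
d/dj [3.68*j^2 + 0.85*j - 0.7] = 7.36*j + 0.85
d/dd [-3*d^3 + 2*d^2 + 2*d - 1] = -9*d^2 + 4*d + 2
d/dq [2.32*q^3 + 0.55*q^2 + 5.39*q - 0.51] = 6.96*q^2 + 1.1*q + 5.39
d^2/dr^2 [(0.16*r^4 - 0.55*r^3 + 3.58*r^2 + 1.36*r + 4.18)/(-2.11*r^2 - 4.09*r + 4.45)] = (-1.424672*r^6 - 8.28470399999999*r^5 - 7.04505599999999*r^4 + 125.003012*r^3 - 411.427578*r^2 - 227.707962*r - 409.634396)/(9.393931*r^6 + 54.627267*r^5 + 46.453338*r^4 - 162.000401*r^3 - 97.97031*r^2 + 242.976675*r - 88.121125)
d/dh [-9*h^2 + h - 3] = 1 - 18*h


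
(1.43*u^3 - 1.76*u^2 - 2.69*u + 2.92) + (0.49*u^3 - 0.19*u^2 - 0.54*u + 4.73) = 1.92*u^3 - 1.95*u^2 - 3.23*u + 7.65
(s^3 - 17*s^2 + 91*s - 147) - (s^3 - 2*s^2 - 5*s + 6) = -15*s^2 + 96*s - 153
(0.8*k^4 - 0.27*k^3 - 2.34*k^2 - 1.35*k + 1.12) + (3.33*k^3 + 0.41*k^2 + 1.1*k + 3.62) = 0.8*k^4 + 3.06*k^3 - 1.93*k^2 - 0.25*k + 4.74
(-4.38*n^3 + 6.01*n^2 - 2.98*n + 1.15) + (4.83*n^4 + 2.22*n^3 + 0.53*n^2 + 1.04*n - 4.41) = 4.83*n^4 - 2.16*n^3 + 6.54*n^2 - 1.94*n - 3.26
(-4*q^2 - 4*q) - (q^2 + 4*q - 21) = -5*q^2 - 8*q + 21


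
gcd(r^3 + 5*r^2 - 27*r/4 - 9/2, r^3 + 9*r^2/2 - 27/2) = r - 3/2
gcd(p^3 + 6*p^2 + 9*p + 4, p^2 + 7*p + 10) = 1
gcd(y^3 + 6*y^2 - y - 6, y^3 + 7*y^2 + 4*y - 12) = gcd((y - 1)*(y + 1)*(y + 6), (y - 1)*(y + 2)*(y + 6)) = y^2 + 5*y - 6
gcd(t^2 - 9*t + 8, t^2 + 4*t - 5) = t - 1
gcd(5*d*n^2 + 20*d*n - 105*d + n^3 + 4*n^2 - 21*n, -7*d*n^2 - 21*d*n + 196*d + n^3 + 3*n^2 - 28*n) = n + 7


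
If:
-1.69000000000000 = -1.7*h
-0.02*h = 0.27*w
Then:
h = 0.99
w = -0.07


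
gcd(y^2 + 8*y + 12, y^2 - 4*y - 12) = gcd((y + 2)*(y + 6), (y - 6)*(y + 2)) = y + 2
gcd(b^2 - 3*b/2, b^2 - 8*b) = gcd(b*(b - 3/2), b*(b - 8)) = b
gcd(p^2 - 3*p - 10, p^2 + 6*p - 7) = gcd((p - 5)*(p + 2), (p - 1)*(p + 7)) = 1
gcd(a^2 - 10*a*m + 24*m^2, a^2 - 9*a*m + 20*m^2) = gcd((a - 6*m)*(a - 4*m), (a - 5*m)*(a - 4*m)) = a - 4*m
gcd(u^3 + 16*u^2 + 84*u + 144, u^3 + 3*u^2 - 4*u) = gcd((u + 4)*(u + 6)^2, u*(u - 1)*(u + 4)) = u + 4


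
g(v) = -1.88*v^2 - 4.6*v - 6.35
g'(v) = -3.76*v - 4.6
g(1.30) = -15.51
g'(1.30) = -9.49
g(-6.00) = -46.43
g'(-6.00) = 17.96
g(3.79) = -50.79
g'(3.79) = -18.85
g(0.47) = -8.93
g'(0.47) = -6.37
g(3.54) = -46.19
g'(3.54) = -17.91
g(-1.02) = -3.61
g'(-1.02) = -0.76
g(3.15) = -39.49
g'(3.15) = -16.44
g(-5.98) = -46.07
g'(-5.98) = 17.88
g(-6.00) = -46.43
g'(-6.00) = 17.96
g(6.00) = -101.63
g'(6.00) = -27.16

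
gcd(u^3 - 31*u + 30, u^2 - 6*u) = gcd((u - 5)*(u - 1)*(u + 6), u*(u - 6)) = 1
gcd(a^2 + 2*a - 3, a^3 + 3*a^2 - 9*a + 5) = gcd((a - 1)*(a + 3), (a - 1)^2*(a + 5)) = a - 1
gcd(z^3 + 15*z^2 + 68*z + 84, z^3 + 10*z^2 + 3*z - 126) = z^2 + 13*z + 42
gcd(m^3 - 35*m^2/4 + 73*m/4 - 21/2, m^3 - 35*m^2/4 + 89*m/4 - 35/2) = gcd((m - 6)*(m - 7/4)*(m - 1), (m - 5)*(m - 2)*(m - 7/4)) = m - 7/4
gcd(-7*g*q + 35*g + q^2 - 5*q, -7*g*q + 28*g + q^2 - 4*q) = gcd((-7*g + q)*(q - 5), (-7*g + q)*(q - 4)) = -7*g + q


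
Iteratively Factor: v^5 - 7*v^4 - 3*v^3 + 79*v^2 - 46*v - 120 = (v - 5)*(v^4 - 2*v^3 - 13*v^2 + 14*v + 24) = (v - 5)*(v - 2)*(v^3 - 13*v - 12) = (v - 5)*(v - 2)*(v + 1)*(v^2 - v - 12) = (v - 5)*(v - 4)*(v - 2)*(v + 1)*(v + 3)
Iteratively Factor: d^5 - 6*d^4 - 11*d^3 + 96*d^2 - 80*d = (d)*(d^4 - 6*d^3 - 11*d^2 + 96*d - 80) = d*(d - 5)*(d^3 - d^2 - 16*d + 16) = d*(d - 5)*(d - 1)*(d^2 - 16) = d*(d - 5)*(d - 1)*(d + 4)*(d - 4)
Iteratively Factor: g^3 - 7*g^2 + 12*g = (g - 3)*(g^2 - 4*g) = g*(g - 3)*(g - 4)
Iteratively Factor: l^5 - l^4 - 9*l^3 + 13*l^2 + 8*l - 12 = (l - 2)*(l^4 + l^3 - 7*l^2 - l + 6) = (l - 2)^2*(l^3 + 3*l^2 - l - 3) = (l - 2)^2*(l - 1)*(l^2 + 4*l + 3) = (l - 2)^2*(l - 1)*(l + 3)*(l + 1)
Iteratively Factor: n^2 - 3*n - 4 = (n + 1)*(n - 4)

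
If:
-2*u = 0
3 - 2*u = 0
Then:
No Solution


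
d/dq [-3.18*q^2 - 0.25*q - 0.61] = -6.36*q - 0.25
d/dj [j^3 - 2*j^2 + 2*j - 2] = 3*j^2 - 4*j + 2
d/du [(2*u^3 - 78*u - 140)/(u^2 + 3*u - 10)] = 2*(u^2 - 4*u + 24)/(u^2 - 4*u + 4)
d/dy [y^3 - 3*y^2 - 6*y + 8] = 3*y^2 - 6*y - 6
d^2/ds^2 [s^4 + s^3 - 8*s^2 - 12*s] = 12*s^2 + 6*s - 16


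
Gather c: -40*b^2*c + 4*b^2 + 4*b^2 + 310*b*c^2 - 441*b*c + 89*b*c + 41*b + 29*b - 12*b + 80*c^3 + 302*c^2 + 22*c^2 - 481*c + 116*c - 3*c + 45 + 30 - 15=8*b^2 + 58*b + 80*c^3 + c^2*(310*b + 324) + c*(-40*b^2 - 352*b - 368) + 60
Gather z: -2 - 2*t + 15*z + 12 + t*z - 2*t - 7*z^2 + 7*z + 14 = -4*t - 7*z^2 + z*(t + 22) + 24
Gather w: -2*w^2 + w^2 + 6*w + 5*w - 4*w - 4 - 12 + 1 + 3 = -w^2 + 7*w - 12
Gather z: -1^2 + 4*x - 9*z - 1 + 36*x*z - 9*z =4*x + z*(36*x - 18) - 2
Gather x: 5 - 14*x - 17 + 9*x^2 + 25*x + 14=9*x^2 + 11*x + 2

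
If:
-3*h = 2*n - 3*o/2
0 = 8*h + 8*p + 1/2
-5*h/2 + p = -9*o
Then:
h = -p - 1/16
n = 29*p/24 + 31/384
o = -7*p/18 - 5/288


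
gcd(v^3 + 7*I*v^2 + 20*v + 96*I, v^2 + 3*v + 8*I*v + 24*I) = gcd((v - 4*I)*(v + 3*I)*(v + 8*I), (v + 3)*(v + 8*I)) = v + 8*I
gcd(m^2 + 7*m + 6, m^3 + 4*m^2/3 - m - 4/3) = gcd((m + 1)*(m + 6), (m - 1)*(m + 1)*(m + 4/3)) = m + 1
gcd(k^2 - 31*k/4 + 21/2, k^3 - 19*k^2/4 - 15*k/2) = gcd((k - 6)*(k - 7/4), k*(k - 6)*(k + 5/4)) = k - 6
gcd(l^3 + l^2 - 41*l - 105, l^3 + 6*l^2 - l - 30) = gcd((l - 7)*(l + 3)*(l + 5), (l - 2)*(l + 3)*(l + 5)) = l^2 + 8*l + 15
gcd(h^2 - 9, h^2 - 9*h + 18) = h - 3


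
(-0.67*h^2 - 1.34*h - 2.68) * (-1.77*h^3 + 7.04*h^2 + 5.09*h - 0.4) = 1.1859*h^5 - 2.345*h^4 - 8.1003*h^3 - 25.4198*h^2 - 13.1052*h + 1.072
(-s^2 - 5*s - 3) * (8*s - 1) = -8*s^3 - 39*s^2 - 19*s + 3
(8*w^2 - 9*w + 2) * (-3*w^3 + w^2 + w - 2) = -24*w^5 + 35*w^4 - 7*w^3 - 23*w^2 + 20*w - 4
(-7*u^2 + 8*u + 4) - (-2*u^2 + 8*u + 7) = -5*u^2 - 3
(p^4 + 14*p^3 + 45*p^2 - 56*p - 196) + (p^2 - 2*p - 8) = p^4 + 14*p^3 + 46*p^2 - 58*p - 204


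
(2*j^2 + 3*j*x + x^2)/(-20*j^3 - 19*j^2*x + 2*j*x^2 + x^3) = (2*j + x)/(-20*j^2 + j*x + x^2)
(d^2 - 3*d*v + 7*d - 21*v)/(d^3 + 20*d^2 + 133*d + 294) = (d - 3*v)/(d^2 + 13*d + 42)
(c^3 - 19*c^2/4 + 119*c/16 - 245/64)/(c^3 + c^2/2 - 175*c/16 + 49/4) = (c - 5/4)/(c + 4)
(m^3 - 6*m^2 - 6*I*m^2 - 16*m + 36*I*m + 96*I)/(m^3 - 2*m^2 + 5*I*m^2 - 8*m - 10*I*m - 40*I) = (m^2 + m*(-8 - 6*I) + 48*I)/(m^2 + m*(-4 + 5*I) - 20*I)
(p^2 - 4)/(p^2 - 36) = (p^2 - 4)/(p^2 - 36)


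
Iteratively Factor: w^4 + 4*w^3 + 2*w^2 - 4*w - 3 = (w + 1)*(w^3 + 3*w^2 - w - 3) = (w + 1)*(w + 3)*(w^2 - 1) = (w - 1)*(w + 1)*(w + 3)*(w + 1)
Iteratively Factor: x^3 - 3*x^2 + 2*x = (x - 2)*(x^2 - x) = x*(x - 2)*(x - 1)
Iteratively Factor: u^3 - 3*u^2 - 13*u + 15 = (u - 5)*(u^2 + 2*u - 3) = (u - 5)*(u - 1)*(u + 3)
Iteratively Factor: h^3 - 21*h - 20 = (h - 5)*(h^2 + 5*h + 4) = (h - 5)*(h + 1)*(h + 4)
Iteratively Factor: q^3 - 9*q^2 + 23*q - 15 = (q - 5)*(q^2 - 4*q + 3) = (q - 5)*(q - 1)*(q - 3)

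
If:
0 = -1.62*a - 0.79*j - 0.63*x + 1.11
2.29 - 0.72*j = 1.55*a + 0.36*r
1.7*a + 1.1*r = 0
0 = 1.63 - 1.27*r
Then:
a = -0.83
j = 4.33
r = 1.28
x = -1.53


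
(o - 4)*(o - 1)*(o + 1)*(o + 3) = o^4 - o^3 - 13*o^2 + o + 12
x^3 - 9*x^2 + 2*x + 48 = (x - 8)*(x - 3)*(x + 2)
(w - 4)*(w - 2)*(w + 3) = w^3 - 3*w^2 - 10*w + 24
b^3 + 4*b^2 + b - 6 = (b - 1)*(b + 2)*(b + 3)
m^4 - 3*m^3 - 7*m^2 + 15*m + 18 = (m - 3)^2*(m + 1)*(m + 2)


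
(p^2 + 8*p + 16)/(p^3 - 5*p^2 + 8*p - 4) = (p^2 + 8*p + 16)/(p^3 - 5*p^2 + 8*p - 4)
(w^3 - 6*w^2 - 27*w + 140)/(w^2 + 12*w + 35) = (w^2 - 11*w + 28)/(w + 7)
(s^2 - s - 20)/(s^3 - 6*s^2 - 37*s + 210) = (s + 4)/(s^2 - s - 42)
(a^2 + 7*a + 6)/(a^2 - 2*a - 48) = (a + 1)/(a - 8)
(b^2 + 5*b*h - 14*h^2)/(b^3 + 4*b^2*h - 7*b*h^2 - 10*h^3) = (b + 7*h)/(b^2 + 6*b*h + 5*h^2)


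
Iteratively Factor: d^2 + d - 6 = (d - 2)*(d + 3)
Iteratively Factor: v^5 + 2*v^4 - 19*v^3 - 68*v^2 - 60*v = (v + 3)*(v^4 - v^3 - 16*v^2 - 20*v) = (v + 2)*(v + 3)*(v^3 - 3*v^2 - 10*v) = (v - 5)*(v + 2)*(v + 3)*(v^2 + 2*v) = (v - 5)*(v + 2)^2*(v + 3)*(v)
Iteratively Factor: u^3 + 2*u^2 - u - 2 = (u + 1)*(u^2 + u - 2) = (u - 1)*(u + 1)*(u + 2)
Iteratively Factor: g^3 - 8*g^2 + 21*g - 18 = (g - 3)*(g^2 - 5*g + 6) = (g - 3)^2*(g - 2)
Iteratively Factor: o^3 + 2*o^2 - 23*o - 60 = (o + 4)*(o^2 - 2*o - 15) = (o - 5)*(o + 4)*(o + 3)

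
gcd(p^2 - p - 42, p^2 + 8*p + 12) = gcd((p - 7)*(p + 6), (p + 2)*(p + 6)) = p + 6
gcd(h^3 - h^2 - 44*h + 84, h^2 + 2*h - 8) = h - 2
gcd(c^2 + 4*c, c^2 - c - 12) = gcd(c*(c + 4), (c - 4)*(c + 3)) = 1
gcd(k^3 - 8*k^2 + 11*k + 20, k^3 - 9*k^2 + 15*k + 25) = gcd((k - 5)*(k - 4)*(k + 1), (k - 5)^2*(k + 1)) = k^2 - 4*k - 5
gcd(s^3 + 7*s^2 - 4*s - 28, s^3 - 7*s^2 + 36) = s + 2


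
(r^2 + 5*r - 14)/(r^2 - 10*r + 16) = (r + 7)/(r - 8)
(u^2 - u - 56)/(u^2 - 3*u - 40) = (u + 7)/(u + 5)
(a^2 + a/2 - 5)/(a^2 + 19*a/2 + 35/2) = (a - 2)/(a + 7)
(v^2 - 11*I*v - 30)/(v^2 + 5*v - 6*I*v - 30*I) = (v - 5*I)/(v + 5)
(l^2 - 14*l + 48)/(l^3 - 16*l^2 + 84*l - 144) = (l - 8)/(l^2 - 10*l + 24)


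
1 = 1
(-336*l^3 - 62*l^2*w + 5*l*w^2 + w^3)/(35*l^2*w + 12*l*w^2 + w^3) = (-48*l^2 - 2*l*w + w^2)/(w*(5*l + w))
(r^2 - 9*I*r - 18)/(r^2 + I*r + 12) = (r - 6*I)/(r + 4*I)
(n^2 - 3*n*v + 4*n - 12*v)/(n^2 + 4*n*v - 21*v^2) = (n + 4)/(n + 7*v)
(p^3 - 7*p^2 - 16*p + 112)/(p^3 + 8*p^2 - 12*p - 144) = (p^2 - 3*p - 28)/(p^2 + 12*p + 36)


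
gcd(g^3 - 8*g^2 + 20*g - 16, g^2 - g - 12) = g - 4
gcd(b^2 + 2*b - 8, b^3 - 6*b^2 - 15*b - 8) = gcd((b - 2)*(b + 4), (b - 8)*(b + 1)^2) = 1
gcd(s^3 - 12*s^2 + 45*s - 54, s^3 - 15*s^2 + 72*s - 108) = s^2 - 9*s + 18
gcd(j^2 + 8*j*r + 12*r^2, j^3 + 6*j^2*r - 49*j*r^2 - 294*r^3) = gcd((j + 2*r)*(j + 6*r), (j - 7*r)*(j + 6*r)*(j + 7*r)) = j + 6*r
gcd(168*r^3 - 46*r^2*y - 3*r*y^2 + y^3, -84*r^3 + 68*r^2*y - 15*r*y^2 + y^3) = -6*r + y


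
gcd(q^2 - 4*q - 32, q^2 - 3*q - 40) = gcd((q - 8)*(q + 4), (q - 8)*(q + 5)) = q - 8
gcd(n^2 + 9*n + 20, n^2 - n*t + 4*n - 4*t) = n + 4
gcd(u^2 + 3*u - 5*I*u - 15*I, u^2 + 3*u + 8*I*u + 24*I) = u + 3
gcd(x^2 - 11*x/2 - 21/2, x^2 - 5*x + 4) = 1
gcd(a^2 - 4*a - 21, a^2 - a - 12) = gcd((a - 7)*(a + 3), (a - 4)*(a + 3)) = a + 3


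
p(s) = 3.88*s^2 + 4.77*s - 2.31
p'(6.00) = 51.33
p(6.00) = 165.99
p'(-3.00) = -18.51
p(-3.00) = 18.30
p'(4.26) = 37.83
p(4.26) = 88.42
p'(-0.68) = -0.51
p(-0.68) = -3.76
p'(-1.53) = -7.10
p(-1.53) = -0.53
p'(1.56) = 16.88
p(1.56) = 14.57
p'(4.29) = 38.06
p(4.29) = 89.56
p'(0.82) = 11.13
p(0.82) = 4.21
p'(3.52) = 32.09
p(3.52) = 62.56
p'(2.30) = 22.62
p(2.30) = 29.19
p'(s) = 7.76*s + 4.77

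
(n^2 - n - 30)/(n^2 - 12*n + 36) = (n + 5)/(n - 6)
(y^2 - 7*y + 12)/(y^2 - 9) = (y - 4)/(y + 3)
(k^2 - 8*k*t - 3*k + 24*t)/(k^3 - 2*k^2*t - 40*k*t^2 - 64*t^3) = (k - 3)/(k^2 + 6*k*t + 8*t^2)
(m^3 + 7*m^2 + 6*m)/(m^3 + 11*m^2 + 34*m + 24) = m/(m + 4)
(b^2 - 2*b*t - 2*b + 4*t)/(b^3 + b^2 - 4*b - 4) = (b - 2*t)/(b^2 + 3*b + 2)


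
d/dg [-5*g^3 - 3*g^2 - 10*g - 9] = -15*g^2 - 6*g - 10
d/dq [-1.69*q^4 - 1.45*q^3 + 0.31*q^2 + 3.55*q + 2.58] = -6.76*q^3 - 4.35*q^2 + 0.62*q + 3.55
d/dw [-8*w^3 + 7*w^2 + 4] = 2*w*(7 - 12*w)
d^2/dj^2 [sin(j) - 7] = -sin(j)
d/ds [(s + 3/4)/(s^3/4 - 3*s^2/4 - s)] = (-8*s^3 + 3*s^2 + 18*s + 12)/(s^2*(s^4 - 6*s^3 + s^2 + 24*s + 16))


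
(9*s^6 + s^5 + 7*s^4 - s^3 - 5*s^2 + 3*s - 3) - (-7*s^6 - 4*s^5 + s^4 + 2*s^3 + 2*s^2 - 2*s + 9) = 16*s^6 + 5*s^5 + 6*s^4 - 3*s^3 - 7*s^2 + 5*s - 12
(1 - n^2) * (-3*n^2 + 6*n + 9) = 3*n^4 - 6*n^3 - 12*n^2 + 6*n + 9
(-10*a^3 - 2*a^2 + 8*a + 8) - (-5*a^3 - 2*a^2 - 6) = -5*a^3 + 8*a + 14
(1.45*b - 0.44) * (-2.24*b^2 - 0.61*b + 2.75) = -3.248*b^3 + 0.1011*b^2 + 4.2559*b - 1.21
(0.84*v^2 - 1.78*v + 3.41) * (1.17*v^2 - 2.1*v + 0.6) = 0.9828*v^4 - 3.8466*v^3 + 8.2317*v^2 - 8.229*v + 2.046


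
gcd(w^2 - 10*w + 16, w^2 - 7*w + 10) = w - 2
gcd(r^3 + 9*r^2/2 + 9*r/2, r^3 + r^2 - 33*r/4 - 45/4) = r + 3/2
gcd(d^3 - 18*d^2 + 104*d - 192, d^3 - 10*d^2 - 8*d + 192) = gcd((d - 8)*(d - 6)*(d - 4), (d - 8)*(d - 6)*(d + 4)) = d^2 - 14*d + 48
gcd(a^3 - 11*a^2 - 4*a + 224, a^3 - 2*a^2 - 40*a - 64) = a^2 - 4*a - 32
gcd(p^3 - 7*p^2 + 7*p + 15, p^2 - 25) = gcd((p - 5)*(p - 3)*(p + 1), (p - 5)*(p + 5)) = p - 5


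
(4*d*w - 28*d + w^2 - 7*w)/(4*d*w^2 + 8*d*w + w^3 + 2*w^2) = (w - 7)/(w*(w + 2))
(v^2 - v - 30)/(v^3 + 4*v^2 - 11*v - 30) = (v - 6)/(v^2 - v - 6)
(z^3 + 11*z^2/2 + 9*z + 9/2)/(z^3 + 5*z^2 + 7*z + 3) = (z + 3/2)/(z + 1)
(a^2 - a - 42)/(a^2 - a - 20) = (-a^2 + a + 42)/(-a^2 + a + 20)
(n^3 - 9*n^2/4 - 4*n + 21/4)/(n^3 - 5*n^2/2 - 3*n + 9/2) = (4*n + 7)/(2*(2*n + 3))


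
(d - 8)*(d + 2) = d^2 - 6*d - 16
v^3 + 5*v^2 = v^2*(v + 5)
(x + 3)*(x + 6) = x^2 + 9*x + 18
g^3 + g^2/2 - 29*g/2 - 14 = (g - 4)*(g + 1)*(g + 7/2)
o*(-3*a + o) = -3*a*o + o^2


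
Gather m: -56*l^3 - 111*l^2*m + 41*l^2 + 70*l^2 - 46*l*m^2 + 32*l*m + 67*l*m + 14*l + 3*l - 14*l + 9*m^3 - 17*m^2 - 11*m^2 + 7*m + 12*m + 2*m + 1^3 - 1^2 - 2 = -56*l^3 + 111*l^2 + 3*l + 9*m^3 + m^2*(-46*l - 28) + m*(-111*l^2 + 99*l + 21) - 2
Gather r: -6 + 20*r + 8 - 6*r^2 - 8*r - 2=-6*r^2 + 12*r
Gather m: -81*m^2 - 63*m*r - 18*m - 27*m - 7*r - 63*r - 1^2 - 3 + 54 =-81*m^2 + m*(-63*r - 45) - 70*r + 50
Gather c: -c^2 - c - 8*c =-c^2 - 9*c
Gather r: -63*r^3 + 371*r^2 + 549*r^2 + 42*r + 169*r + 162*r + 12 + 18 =-63*r^3 + 920*r^2 + 373*r + 30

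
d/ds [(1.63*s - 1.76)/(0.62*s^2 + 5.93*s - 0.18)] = (-1.0106*s^2 + 2.1824*s + 10.1434)/(0.3844*s^4 + 7.3532*s^3 + 34.9417*s^2 - 2.1348*s + 0.0324)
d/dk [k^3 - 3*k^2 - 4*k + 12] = 3*k^2 - 6*k - 4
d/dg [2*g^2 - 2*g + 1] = 4*g - 2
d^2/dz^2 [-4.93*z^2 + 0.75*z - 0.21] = -9.86000000000000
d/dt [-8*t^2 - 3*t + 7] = -16*t - 3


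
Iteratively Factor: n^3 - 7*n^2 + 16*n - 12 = (n - 2)*(n^2 - 5*n + 6) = (n - 3)*(n - 2)*(n - 2)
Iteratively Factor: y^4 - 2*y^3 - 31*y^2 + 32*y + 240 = (y + 4)*(y^3 - 6*y^2 - 7*y + 60) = (y - 5)*(y + 4)*(y^2 - y - 12) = (y - 5)*(y + 3)*(y + 4)*(y - 4)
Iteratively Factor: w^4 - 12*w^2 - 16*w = (w - 4)*(w^3 + 4*w^2 + 4*w) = (w - 4)*(w + 2)*(w^2 + 2*w) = (w - 4)*(w + 2)^2*(w)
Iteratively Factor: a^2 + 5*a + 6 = (a + 3)*(a + 2)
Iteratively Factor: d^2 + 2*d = (d)*(d + 2)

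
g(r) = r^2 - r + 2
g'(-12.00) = -25.00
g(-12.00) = 158.00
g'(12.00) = 23.00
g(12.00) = 134.00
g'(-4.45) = -9.90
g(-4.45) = 26.25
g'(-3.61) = -8.22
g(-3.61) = 18.64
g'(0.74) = 0.48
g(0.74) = 1.81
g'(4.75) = 8.50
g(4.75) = 19.81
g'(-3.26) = -7.52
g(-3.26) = 15.89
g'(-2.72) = -6.44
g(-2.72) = 12.12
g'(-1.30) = -3.60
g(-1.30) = 4.99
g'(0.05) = -0.90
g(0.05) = 1.95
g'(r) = 2*r - 1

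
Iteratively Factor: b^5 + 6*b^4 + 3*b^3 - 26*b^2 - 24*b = (b)*(b^4 + 6*b^3 + 3*b^2 - 26*b - 24) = b*(b + 3)*(b^3 + 3*b^2 - 6*b - 8) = b*(b + 3)*(b + 4)*(b^2 - b - 2) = b*(b + 1)*(b + 3)*(b + 4)*(b - 2)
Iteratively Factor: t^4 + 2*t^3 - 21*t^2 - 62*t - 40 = (t + 1)*(t^3 + t^2 - 22*t - 40) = (t - 5)*(t + 1)*(t^2 + 6*t + 8) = (t - 5)*(t + 1)*(t + 2)*(t + 4)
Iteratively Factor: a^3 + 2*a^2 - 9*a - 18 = (a + 2)*(a^2 - 9) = (a + 2)*(a + 3)*(a - 3)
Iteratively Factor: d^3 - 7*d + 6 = (d - 2)*(d^2 + 2*d - 3) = (d - 2)*(d + 3)*(d - 1)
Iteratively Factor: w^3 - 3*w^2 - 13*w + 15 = (w - 5)*(w^2 + 2*w - 3) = (w - 5)*(w + 3)*(w - 1)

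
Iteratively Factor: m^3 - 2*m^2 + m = (m - 1)*(m^2 - m) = m*(m - 1)*(m - 1)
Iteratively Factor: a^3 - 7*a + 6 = (a - 1)*(a^2 + a - 6) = (a - 2)*(a - 1)*(a + 3)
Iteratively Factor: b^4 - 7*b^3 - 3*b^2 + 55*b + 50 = (b + 2)*(b^3 - 9*b^2 + 15*b + 25) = (b - 5)*(b + 2)*(b^2 - 4*b - 5) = (b - 5)*(b + 1)*(b + 2)*(b - 5)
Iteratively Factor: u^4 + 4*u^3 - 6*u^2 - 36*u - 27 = (u + 3)*(u^3 + u^2 - 9*u - 9) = (u + 1)*(u + 3)*(u^2 - 9) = (u + 1)*(u + 3)^2*(u - 3)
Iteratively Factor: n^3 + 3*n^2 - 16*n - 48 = (n + 4)*(n^2 - n - 12) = (n - 4)*(n + 4)*(n + 3)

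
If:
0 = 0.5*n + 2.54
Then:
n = -5.08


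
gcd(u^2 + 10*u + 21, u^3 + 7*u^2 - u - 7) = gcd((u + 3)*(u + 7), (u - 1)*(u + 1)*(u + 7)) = u + 7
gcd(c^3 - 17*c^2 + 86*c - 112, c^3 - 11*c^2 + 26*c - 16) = c^2 - 10*c + 16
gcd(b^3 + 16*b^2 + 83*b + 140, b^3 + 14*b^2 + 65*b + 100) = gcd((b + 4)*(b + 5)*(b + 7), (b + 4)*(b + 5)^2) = b^2 + 9*b + 20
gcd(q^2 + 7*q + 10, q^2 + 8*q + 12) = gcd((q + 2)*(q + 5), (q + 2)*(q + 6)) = q + 2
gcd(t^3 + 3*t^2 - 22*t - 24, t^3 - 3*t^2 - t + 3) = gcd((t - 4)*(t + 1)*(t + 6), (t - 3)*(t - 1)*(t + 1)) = t + 1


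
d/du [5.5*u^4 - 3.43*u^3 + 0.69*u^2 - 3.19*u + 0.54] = 22.0*u^3 - 10.29*u^2 + 1.38*u - 3.19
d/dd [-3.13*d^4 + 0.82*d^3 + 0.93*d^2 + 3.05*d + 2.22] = -12.52*d^3 + 2.46*d^2 + 1.86*d + 3.05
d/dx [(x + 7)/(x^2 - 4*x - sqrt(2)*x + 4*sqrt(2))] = (x^2 - 4*x - sqrt(2)*x + (x + 7)*(-2*x + sqrt(2) + 4) + 4*sqrt(2))/(x^2 - 4*x - sqrt(2)*x + 4*sqrt(2))^2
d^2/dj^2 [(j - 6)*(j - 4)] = 2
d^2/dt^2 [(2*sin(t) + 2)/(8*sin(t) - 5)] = 26*(-8*sin(t)^2 - 5*sin(t) + 16)/(8*sin(t) - 5)^3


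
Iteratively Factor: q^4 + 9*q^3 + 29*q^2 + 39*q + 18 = (q + 3)*(q^3 + 6*q^2 + 11*q + 6) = (q + 1)*(q + 3)*(q^2 + 5*q + 6) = (q + 1)*(q + 3)^2*(q + 2)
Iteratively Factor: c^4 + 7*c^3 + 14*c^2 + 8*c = (c)*(c^3 + 7*c^2 + 14*c + 8) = c*(c + 4)*(c^2 + 3*c + 2) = c*(c + 1)*(c + 4)*(c + 2)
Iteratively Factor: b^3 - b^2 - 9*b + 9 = (b - 1)*(b^2 - 9) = (b - 3)*(b - 1)*(b + 3)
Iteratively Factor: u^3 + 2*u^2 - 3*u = (u - 1)*(u^2 + 3*u) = u*(u - 1)*(u + 3)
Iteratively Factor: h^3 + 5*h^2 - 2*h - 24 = (h + 3)*(h^2 + 2*h - 8) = (h + 3)*(h + 4)*(h - 2)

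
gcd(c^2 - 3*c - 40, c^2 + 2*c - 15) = c + 5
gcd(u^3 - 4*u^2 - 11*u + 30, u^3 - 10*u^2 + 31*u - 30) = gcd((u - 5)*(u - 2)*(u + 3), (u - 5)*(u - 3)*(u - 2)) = u^2 - 7*u + 10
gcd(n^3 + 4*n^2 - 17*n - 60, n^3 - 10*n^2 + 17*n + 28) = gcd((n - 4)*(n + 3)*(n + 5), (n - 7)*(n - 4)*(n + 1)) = n - 4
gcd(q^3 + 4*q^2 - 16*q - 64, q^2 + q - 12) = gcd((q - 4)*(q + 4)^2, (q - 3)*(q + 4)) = q + 4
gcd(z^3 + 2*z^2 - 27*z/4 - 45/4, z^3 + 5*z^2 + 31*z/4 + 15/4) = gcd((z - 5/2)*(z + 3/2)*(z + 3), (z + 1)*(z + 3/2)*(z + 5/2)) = z + 3/2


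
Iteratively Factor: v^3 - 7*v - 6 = (v + 1)*(v^2 - v - 6) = (v - 3)*(v + 1)*(v + 2)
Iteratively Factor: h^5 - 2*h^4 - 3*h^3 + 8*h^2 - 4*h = (h + 2)*(h^4 - 4*h^3 + 5*h^2 - 2*h) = (h - 1)*(h + 2)*(h^3 - 3*h^2 + 2*h) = (h - 2)*(h - 1)*(h + 2)*(h^2 - h) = h*(h - 2)*(h - 1)*(h + 2)*(h - 1)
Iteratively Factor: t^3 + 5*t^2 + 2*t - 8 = (t - 1)*(t^2 + 6*t + 8) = (t - 1)*(t + 4)*(t + 2)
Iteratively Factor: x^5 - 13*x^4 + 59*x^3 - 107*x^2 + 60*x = (x - 3)*(x^4 - 10*x^3 + 29*x^2 - 20*x) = (x - 3)*(x - 1)*(x^3 - 9*x^2 + 20*x) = (x - 4)*(x - 3)*(x - 1)*(x^2 - 5*x) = (x - 5)*(x - 4)*(x - 3)*(x - 1)*(x)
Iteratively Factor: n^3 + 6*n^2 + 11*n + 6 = (n + 2)*(n^2 + 4*n + 3) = (n + 1)*(n + 2)*(n + 3)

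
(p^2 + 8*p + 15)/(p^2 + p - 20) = (p + 3)/(p - 4)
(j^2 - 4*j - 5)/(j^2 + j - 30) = (j + 1)/(j + 6)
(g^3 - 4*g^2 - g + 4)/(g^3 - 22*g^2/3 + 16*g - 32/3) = 3*(g^2 - 1)/(3*g^2 - 10*g + 8)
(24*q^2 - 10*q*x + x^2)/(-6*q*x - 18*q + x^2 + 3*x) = (-4*q + x)/(x + 3)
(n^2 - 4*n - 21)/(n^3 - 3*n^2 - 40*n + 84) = (n + 3)/(n^2 + 4*n - 12)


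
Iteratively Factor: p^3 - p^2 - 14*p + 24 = (p - 3)*(p^2 + 2*p - 8) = (p - 3)*(p + 4)*(p - 2)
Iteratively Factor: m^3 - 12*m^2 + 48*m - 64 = (m - 4)*(m^2 - 8*m + 16) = (m - 4)^2*(m - 4)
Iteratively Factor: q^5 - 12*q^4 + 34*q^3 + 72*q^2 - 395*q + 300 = (q - 5)*(q^4 - 7*q^3 - q^2 + 67*q - 60) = (q - 5)*(q - 4)*(q^3 - 3*q^2 - 13*q + 15) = (q - 5)^2*(q - 4)*(q^2 + 2*q - 3) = (q - 5)^2*(q - 4)*(q - 1)*(q + 3)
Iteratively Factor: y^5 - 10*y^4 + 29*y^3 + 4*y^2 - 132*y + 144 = (y + 2)*(y^4 - 12*y^3 + 53*y^2 - 102*y + 72) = (y - 2)*(y + 2)*(y^3 - 10*y^2 + 33*y - 36) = (y - 3)*(y - 2)*(y + 2)*(y^2 - 7*y + 12) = (y - 3)^2*(y - 2)*(y + 2)*(y - 4)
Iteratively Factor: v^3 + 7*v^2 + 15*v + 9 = (v + 1)*(v^2 + 6*v + 9) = (v + 1)*(v + 3)*(v + 3)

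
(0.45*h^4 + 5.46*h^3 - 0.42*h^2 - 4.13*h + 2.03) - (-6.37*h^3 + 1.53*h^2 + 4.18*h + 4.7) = 0.45*h^4 + 11.83*h^3 - 1.95*h^2 - 8.31*h - 2.67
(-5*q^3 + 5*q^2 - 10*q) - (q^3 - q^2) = -6*q^3 + 6*q^2 - 10*q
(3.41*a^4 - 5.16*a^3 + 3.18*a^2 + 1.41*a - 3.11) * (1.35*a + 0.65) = 4.6035*a^5 - 4.7495*a^4 + 0.939*a^3 + 3.9705*a^2 - 3.282*a - 2.0215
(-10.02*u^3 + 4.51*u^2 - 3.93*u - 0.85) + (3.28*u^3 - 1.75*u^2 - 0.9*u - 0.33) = -6.74*u^3 + 2.76*u^2 - 4.83*u - 1.18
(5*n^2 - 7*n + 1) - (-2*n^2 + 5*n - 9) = 7*n^2 - 12*n + 10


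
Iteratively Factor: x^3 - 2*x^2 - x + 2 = (x - 1)*(x^2 - x - 2) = (x - 1)*(x + 1)*(x - 2)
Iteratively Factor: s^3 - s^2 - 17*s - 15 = (s - 5)*(s^2 + 4*s + 3) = (s - 5)*(s + 1)*(s + 3)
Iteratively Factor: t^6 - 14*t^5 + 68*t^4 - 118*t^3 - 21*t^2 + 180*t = (t - 5)*(t^5 - 9*t^4 + 23*t^3 - 3*t^2 - 36*t) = t*(t - 5)*(t^4 - 9*t^3 + 23*t^2 - 3*t - 36) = t*(t - 5)*(t - 3)*(t^3 - 6*t^2 + 5*t + 12) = t*(t - 5)*(t - 3)^2*(t^2 - 3*t - 4) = t*(t - 5)*(t - 4)*(t - 3)^2*(t + 1)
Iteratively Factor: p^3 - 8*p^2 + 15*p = (p - 5)*(p^2 - 3*p) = (p - 5)*(p - 3)*(p)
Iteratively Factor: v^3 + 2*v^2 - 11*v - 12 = (v + 1)*(v^2 + v - 12) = (v - 3)*(v + 1)*(v + 4)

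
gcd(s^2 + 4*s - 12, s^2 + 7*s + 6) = s + 6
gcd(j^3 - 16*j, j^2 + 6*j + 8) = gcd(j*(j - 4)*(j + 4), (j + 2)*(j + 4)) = j + 4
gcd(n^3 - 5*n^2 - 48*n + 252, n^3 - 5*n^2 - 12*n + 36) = n - 6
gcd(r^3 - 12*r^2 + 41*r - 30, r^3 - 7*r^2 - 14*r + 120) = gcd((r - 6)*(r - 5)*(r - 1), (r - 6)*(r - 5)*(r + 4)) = r^2 - 11*r + 30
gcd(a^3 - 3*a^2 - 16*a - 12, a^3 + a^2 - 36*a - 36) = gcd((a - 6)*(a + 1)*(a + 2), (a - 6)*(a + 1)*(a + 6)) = a^2 - 5*a - 6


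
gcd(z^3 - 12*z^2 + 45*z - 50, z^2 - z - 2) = z - 2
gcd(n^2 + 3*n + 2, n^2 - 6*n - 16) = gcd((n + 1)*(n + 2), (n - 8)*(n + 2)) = n + 2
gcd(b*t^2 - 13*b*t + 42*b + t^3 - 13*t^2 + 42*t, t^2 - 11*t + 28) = t - 7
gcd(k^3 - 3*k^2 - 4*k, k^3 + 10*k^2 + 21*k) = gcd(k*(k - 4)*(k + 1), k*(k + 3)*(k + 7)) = k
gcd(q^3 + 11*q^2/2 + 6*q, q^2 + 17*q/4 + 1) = q + 4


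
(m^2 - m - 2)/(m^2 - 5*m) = (m^2 - m - 2)/(m*(m - 5))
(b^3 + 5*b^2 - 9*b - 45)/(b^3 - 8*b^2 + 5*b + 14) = (b^3 + 5*b^2 - 9*b - 45)/(b^3 - 8*b^2 + 5*b + 14)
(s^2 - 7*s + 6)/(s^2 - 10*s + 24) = (s - 1)/(s - 4)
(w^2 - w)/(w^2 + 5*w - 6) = w/(w + 6)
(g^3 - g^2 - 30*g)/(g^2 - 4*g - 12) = g*(g + 5)/(g + 2)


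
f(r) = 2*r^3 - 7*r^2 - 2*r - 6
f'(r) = 6*r^2 - 14*r - 2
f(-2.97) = -114.20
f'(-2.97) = 92.51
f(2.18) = -22.91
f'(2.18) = -4.01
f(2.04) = -22.23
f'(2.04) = -5.59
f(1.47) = -17.71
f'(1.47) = -9.61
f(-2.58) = -81.78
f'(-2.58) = 74.06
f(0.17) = -6.53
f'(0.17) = -4.21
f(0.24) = -6.86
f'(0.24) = -5.01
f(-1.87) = -39.82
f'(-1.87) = 45.16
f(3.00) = -21.00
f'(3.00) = 10.00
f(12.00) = 2418.00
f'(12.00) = 694.00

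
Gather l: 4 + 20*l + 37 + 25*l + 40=45*l + 81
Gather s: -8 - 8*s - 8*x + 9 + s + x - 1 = -7*s - 7*x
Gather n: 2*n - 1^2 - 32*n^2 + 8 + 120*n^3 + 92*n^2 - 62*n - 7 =120*n^3 + 60*n^2 - 60*n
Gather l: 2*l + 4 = 2*l + 4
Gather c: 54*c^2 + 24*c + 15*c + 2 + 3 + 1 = 54*c^2 + 39*c + 6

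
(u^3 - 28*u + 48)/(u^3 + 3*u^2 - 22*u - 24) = (u - 2)/(u + 1)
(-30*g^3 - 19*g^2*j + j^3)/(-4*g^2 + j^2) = (15*g^2 + 2*g*j - j^2)/(2*g - j)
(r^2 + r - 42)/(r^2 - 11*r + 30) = (r + 7)/(r - 5)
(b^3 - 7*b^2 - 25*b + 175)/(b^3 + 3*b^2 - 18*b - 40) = (b^2 - 12*b + 35)/(b^2 - 2*b - 8)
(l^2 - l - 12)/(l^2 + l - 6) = (l - 4)/(l - 2)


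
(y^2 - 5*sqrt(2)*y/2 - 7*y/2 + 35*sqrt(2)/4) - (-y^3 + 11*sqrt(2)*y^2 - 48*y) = y^3 - 11*sqrt(2)*y^2 + y^2 - 5*sqrt(2)*y/2 + 89*y/2 + 35*sqrt(2)/4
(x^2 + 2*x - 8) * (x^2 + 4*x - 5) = x^4 + 6*x^3 - 5*x^2 - 42*x + 40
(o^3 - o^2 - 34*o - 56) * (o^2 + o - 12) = o^5 - 47*o^3 - 78*o^2 + 352*o + 672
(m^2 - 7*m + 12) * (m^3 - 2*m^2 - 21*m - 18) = m^5 - 9*m^4 + 5*m^3 + 105*m^2 - 126*m - 216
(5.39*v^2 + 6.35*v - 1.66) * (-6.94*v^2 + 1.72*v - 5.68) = -37.4066*v^4 - 34.7982*v^3 - 8.1728*v^2 - 38.9232*v + 9.4288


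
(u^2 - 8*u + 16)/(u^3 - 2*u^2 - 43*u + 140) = (u - 4)/(u^2 + 2*u - 35)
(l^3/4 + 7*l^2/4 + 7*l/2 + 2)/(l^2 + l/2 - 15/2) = (l^3 + 7*l^2 + 14*l + 8)/(2*(2*l^2 + l - 15))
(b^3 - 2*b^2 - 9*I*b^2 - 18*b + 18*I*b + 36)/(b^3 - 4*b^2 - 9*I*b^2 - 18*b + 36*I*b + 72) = (b - 2)/(b - 4)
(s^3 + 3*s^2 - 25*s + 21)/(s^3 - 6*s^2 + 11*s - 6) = (s + 7)/(s - 2)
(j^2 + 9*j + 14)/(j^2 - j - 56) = (j + 2)/(j - 8)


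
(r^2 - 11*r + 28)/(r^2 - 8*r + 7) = (r - 4)/(r - 1)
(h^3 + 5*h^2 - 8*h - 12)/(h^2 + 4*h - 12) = h + 1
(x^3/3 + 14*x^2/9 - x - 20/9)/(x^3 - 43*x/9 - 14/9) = (-3*x^3 - 14*x^2 + 9*x + 20)/(-9*x^3 + 43*x + 14)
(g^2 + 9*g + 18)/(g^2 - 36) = (g + 3)/(g - 6)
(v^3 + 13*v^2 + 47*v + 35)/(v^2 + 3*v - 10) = (v^2 + 8*v + 7)/(v - 2)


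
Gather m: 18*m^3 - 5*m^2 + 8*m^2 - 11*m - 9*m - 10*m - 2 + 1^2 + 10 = 18*m^3 + 3*m^2 - 30*m + 9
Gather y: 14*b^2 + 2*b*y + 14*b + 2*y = 14*b^2 + 14*b + y*(2*b + 2)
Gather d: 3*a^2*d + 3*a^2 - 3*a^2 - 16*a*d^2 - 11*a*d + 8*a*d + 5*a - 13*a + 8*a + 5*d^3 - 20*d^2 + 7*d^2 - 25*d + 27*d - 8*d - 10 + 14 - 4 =5*d^3 + d^2*(-16*a - 13) + d*(3*a^2 - 3*a - 6)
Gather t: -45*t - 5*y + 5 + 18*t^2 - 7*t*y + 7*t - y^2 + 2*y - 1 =18*t^2 + t*(-7*y - 38) - y^2 - 3*y + 4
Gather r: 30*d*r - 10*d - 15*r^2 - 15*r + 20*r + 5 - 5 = -10*d - 15*r^2 + r*(30*d + 5)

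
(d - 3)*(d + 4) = d^2 + d - 12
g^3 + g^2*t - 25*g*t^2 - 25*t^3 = (g - 5*t)*(g + t)*(g + 5*t)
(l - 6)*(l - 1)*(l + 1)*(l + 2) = l^4 - 4*l^3 - 13*l^2 + 4*l + 12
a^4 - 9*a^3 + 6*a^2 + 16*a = a*(a - 8)*(a - 2)*(a + 1)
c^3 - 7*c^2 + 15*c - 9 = (c - 3)^2*(c - 1)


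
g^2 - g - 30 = (g - 6)*(g + 5)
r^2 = r^2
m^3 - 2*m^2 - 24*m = m*(m - 6)*(m + 4)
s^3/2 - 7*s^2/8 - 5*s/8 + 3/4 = (s/2 + 1/2)*(s - 2)*(s - 3/4)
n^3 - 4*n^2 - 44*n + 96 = (n - 8)*(n - 2)*(n + 6)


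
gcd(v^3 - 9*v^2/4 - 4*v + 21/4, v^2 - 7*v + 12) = v - 3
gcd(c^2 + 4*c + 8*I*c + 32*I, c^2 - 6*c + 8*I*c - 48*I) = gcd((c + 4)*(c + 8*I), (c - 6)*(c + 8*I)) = c + 8*I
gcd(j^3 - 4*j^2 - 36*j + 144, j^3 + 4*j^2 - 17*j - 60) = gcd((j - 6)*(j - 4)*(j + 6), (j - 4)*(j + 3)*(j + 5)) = j - 4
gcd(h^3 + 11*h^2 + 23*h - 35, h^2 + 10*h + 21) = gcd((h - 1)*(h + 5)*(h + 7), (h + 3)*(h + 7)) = h + 7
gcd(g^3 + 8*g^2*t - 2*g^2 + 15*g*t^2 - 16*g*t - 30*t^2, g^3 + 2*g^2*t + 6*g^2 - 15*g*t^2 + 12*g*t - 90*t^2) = g + 5*t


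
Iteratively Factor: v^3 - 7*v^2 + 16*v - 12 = (v - 2)*(v^2 - 5*v + 6) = (v - 3)*(v - 2)*(v - 2)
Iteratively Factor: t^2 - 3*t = (t - 3)*(t)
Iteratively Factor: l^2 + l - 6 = (l + 3)*(l - 2)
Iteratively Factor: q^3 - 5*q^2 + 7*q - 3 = (q - 1)*(q^2 - 4*q + 3) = (q - 3)*(q - 1)*(q - 1)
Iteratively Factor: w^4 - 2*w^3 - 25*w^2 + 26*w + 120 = (w - 5)*(w^3 + 3*w^2 - 10*w - 24) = (w - 5)*(w + 4)*(w^2 - w - 6) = (w - 5)*(w + 2)*(w + 4)*(w - 3)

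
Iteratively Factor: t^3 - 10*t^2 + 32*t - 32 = (t - 4)*(t^2 - 6*t + 8) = (t - 4)^2*(t - 2)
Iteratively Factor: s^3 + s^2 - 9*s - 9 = (s + 1)*(s^2 - 9) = (s + 1)*(s + 3)*(s - 3)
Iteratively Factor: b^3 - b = (b - 1)*(b^2 + b) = b*(b - 1)*(b + 1)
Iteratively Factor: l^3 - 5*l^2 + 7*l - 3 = (l - 1)*(l^2 - 4*l + 3) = (l - 1)^2*(l - 3)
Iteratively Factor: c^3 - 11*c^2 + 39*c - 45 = (c - 3)*(c^2 - 8*c + 15) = (c - 5)*(c - 3)*(c - 3)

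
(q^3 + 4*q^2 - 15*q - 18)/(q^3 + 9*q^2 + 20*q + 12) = (q - 3)/(q + 2)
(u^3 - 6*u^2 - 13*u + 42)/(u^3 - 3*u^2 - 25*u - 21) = (u - 2)/(u + 1)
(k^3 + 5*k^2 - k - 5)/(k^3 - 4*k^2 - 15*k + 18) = (k^2 + 6*k + 5)/(k^2 - 3*k - 18)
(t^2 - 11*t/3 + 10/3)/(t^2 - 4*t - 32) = (-3*t^2 + 11*t - 10)/(3*(-t^2 + 4*t + 32))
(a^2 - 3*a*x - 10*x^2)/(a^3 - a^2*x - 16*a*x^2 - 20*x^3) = 1/(a + 2*x)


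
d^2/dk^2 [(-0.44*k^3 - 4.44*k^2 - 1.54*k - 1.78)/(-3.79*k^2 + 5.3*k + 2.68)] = (-7.105427357601e-15*k^5 + 5.6843418860808e-14*k^4 + 256.271524*k^3 + 461.494956*k^2 - 101.715096*k + 156.191424)/(54.439939*k^6 - 228.38919*k^5 + 203.895936*k^4 + 174.12196*k^3 - 144.179712*k^2 - 114.20016*k - 19.248832)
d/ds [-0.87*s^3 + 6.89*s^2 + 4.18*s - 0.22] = -2.61*s^2 + 13.78*s + 4.18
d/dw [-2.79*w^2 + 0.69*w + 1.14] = 0.69 - 5.58*w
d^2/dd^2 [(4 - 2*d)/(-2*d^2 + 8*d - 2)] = 2*(3*(2 - d)*(d^2 - 4*d + 1) + 4*(d - 2)^3)/(d^2 - 4*d + 1)^3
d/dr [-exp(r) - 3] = -exp(r)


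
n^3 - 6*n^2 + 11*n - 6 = (n - 3)*(n - 2)*(n - 1)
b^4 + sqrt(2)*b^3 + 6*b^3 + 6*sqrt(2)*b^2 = b^2*(b + 6)*(b + sqrt(2))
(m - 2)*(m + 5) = m^2 + 3*m - 10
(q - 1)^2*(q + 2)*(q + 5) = q^4 + 5*q^3 - 3*q^2 - 13*q + 10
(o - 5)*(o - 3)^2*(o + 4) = o^4 - 7*o^3 - 5*o^2 + 111*o - 180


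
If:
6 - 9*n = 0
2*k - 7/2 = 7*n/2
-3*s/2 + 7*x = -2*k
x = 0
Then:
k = 35/12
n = 2/3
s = 35/9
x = 0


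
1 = 1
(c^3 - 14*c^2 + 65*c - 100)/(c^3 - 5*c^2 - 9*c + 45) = (c^2 - 9*c + 20)/(c^2 - 9)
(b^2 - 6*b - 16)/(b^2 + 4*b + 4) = (b - 8)/(b + 2)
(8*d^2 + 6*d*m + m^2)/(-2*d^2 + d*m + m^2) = (-4*d - m)/(d - m)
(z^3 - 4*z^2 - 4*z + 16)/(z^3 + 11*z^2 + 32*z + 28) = (z^2 - 6*z + 8)/(z^2 + 9*z + 14)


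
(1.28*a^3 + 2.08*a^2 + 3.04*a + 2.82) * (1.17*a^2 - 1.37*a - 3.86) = 1.4976*a^5 + 0.679999999999999*a^4 - 4.2336*a^3 - 8.8942*a^2 - 15.5978*a - 10.8852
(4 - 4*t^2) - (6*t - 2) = -4*t^2 - 6*t + 6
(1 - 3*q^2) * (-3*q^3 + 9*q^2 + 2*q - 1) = 9*q^5 - 27*q^4 - 9*q^3 + 12*q^2 + 2*q - 1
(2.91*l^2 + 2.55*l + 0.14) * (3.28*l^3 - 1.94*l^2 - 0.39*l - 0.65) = 9.5448*l^5 + 2.7186*l^4 - 5.6227*l^3 - 3.1576*l^2 - 1.7121*l - 0.091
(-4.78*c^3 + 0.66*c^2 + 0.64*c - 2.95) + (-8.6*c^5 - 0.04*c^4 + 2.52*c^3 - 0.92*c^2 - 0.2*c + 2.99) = -8.6*c^5 - 0.04*c^4 - 2.26*c^3 - 0.26*c^2 + 0.44*c + 0.04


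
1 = 1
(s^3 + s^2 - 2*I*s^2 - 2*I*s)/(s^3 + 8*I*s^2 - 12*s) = (s^2 + s - 2*I*s - 2*I)/(s^2 + 8*I*s - 12)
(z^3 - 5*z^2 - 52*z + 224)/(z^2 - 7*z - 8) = (z^2 + 3*z - 28)/(z + 1)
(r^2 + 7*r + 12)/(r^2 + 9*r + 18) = (r + 4)/(r + 6)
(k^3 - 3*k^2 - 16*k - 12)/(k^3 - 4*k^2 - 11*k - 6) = (k + 2)/(k + 1)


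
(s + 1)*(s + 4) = s^2 + 5*s + 4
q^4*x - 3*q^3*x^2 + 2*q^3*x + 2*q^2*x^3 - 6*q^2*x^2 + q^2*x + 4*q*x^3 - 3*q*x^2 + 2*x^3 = (q + 1)*(q - 2*x)*(q - x)*(q*x + x)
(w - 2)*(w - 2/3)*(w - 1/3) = w^3 - 3*w^2 + 20*w/9 - 4/9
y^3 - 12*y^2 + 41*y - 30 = (y - 6)*(y - 5)*(y - 1)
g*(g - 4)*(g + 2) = g^3 - 2*g^2 - 8*g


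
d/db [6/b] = -6/b^2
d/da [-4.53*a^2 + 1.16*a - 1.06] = 1.16 - 9.06*a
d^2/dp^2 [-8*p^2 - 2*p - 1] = -16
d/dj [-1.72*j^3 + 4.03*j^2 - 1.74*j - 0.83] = -5.16*j^2 + 8.06*j - 1.74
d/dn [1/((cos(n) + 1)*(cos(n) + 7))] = 2*(cos(n) + 4)*sin(n)/((cos(n) + 1)^2*(cos(n) + 7)^2)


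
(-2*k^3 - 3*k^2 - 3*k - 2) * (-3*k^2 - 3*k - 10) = 6*k^5 + 15*k^4 + 38*k^3 + 45*k^2 + 36*k + 20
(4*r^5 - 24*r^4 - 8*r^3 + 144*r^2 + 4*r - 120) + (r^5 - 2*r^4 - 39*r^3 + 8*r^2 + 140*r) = 5*r^5 - 26*r^4 - 47*r^3 + 152*r^2 + 144*r - 120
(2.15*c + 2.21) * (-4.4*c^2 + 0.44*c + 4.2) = -9.46*c^3 - 8.778*c^2 + 10.0024*c + 9.282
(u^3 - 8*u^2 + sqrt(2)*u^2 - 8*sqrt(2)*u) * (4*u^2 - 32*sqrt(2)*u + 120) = 4*u^5 - 28*sqrt(2)*u^4 - 32*u^4 + 56*u^3 + 224*sqrt(2)*u^3 - 448*u^2 + 120*sqrt(2)*u^2 - 960*sqrt(2)*u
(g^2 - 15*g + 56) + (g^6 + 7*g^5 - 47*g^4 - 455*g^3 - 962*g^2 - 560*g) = g^6 + 7*g^5 - 47*g^4 - 455*g^3 - 961*g^2 - 575*g + 56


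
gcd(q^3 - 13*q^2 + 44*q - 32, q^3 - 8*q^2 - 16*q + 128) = q^2 - 12*q + 32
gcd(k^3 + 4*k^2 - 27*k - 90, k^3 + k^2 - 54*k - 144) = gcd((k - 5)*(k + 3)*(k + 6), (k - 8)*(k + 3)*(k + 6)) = k^2 + 9*k + 18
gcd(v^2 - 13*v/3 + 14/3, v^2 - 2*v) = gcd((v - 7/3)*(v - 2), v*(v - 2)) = v - 2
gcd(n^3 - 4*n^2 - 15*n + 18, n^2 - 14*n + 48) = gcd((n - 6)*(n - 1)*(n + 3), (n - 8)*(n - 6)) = n - 6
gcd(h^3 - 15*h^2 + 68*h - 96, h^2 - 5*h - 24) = h - 8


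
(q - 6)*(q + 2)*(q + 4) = q^3 - 28*q - 48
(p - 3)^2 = p^2 - 6*p + 9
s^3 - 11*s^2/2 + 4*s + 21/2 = (s - 7/2)*(s - 3)*(s + 1)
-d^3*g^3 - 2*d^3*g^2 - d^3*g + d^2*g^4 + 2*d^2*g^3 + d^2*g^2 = g*(-d + g)*(d*g + d)^2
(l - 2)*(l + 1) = l^2 - l - 2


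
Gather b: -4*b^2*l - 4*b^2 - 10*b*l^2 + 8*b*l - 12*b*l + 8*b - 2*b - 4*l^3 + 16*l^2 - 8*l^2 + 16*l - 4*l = b^2*(-4*l - 4) + b*(-10*l^2 - 4*l + 6) - 4*l^3 + 8*l^2 + 12*l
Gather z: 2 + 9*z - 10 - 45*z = -36*z - 8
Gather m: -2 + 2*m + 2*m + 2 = 4*m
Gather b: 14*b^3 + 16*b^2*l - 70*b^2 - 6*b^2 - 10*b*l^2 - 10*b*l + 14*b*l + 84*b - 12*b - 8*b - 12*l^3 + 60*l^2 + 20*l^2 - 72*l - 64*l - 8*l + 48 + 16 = 14*b^3 + b^2*(16*l - 76) + b*(-10*l^2 + 4*l + 64) - 12*l^3 + 80*l^2 - 144*l + 64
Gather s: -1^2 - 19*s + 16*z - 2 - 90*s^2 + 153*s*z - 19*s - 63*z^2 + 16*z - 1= -90*s^2 + s*(153*z - 38) - 63*z^2 + 32*z - 4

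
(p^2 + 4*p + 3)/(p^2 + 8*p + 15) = (p + 1)/(p + 5)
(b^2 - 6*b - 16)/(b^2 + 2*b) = (b - 8)/b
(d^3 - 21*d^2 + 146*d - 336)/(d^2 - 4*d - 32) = (d^2 - 13*d + 42)/(d + 4)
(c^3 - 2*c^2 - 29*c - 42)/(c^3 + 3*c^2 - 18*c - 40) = (c^2 - 4*c - 21)/(c^2 + c - 20)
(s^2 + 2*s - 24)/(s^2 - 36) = (s - 4)/(s - 6)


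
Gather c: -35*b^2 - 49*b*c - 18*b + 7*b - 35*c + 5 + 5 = -35*b^2 - 11*b + c*(-49*b - 35) + 10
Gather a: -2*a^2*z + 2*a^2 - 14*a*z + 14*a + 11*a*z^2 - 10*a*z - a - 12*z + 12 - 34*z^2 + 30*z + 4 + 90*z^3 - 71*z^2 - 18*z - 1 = a^2*(2 - 2*z) + a*(11*z^2 - 24*z + 13) + 90*z^3 - 105*z^2 + 15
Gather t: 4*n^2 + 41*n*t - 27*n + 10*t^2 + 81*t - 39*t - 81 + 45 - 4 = 4*n^2 - 27*n + 10*t^2 + t*(41*n + 42) - 40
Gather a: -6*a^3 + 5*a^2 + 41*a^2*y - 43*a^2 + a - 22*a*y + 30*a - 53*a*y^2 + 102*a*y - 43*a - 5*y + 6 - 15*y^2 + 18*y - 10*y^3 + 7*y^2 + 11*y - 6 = -6*a^3 + a^2*(41*y - 38) + a*(-53*y^2 + 80*y - 12) - 10*y^3 - 8*y^2 + 24*y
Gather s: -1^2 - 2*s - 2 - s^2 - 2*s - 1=-s^2 - 4*s - 4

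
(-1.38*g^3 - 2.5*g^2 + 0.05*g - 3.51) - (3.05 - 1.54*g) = -1.38*g^3 - 2.5*g^2 + 1.59*g - 6.56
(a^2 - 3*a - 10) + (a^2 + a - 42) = 2*a^2 - 2*a - 52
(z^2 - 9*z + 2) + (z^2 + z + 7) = 2*z^2 - 8*z + 9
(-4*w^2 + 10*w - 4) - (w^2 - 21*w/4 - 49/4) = -5*w^2 + 61*w/4 + 33/4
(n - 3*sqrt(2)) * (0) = 0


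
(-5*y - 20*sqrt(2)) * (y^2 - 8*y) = -5*y^3 - 20*sqrt(2)*y^2 + 40*y^2 + 160*sqrt(2)*y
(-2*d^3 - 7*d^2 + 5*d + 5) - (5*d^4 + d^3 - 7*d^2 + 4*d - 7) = -5*d^4 - 3*d^3 + d + 12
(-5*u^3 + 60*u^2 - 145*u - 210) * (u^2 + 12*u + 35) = -5*u^5 + 400*u^3 + 150*u^2 - 7595*u - 7350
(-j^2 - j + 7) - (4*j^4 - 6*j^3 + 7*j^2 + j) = -4*j^4 + 6*j^3 - 8*j^2 - 2*j + 7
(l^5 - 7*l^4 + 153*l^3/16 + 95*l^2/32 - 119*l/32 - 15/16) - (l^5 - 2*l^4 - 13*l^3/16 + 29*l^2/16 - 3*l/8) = -5*l^4 + 83*l^3/8 + 37*l^2/32 - 107*l/32 - 15/16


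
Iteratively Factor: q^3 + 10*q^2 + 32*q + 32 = (q + 2)*(q^2 + 8*q + 16) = (q + 2)*(q + 4)*(q + 4)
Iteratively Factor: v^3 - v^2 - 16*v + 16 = (v - 1)*(v^2 - 16) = (v - 1)*(v + 4)*(v - 4)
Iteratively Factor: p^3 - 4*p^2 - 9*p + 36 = (p - 3)*(p^2 - p - 12) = (p - 3)*(p + 3)*(p - 4)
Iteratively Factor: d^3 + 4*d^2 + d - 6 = (d + 2)*(d^2 + 2*d - 3) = (d - 1)*(d + 2)*(d + 3)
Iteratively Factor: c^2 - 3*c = (c)*(c - 3)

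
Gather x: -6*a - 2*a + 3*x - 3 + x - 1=-8*a + 4*x - 4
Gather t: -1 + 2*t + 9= 2*t + 8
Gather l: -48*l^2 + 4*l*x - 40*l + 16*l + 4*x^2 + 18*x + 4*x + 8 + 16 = -48*l^2 + l*(4*x - 24) + 4*x^2 + 22*x + 24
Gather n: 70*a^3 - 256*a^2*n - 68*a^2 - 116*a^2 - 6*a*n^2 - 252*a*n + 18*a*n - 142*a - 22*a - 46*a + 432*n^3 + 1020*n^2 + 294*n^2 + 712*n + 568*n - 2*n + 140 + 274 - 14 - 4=70*a^3 - 184*a^2 - 210*a + 432*n^3 + n^2*(1314 - 6*a) + n*(-256*a^2 - 234*a + 1278) + 396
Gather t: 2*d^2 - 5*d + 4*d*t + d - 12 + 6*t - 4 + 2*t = 2*d^2 - 4*d + t*(4*d + 8) - 16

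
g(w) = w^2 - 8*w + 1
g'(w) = 2*w - 8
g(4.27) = -14.93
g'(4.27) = 0.54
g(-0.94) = 9.40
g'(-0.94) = -9.88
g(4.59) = -14.65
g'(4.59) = 1.18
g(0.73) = -4.31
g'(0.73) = -6.54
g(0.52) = -2.89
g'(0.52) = -6.96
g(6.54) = -8.55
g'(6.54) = 5.08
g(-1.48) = 15.03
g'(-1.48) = -10.96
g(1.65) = -9.48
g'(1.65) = -4.70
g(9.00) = 10.00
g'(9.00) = 10.00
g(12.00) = 49.00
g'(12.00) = 16.00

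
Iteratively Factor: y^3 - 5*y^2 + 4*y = (y - 1)*(y^2 - 4*y) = (y - 4)*(y - 1)*(y)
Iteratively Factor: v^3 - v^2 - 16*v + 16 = (v + 4)*(v^2 - 5*v + 4) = (v - 4)*(v + 4)*(v - 1)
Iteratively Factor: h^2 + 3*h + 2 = (h + 2)*(h + 1)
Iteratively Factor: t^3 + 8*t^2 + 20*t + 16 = (t + 2)*(t^2 + 6*t + 8) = (t + 2)*(t + 4)*(t + 2)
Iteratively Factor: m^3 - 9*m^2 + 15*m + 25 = (m - 5)*(m^2 - 4*m - 5) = (m - 5)^2*(m + 1)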